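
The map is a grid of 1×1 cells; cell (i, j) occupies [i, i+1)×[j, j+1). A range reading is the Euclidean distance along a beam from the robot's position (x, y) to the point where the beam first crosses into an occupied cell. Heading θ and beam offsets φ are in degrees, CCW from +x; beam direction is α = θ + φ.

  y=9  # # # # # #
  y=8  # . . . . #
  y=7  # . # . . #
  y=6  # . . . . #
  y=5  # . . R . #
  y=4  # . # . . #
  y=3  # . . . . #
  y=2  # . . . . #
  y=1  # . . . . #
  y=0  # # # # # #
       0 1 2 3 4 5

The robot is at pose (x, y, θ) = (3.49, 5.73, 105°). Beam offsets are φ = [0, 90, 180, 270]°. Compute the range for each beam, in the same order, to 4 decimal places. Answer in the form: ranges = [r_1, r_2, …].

ranges = [1.8932, 2.5778, 4.8969, 1.5633]

beam 1: φ=0°, α=105°
  d=(-0.2588,0.9659)  start (3,5)  tX=1.8932 tY=0.2795  stride 1/|dx|=3.8637 1/|dy|=1.0353
    cross y-line → (3,6), t=0.2795
    cross y-line → (3,7), t=1.3148
    cross x-line → (2,7), t=1.8932 (wall)
  → r_1 = 1.8932
beam 2: φ=90°, α=195°
  d=(-0.9659,-0.2588)  start (3,5)  tX=0.5073 tY=2.8205  stride 1/|dx|=1.0353 1/|dy|=3.8637
    cross x-line → (2,5), t=0.5073
    cross x-line → (1,5), t=1.5426
    cross x-line → (0,5), t=2.5778 (wall)
  → r_2 = 2.5778
beam 3: φ=180°, α=285°
  d=(0.2588,-0.9659)  start (3,5)  tX=1.9705 tY=0.7558  stride 1/|dx|=3.8637 1/|dy|=1.0353
    cross y-line → (3,4), t=0.7558
    cross y-line → (3,3), t=1.7910
    cross x-line → (4,3), t=1.9705
    cross y-line → (4,2), t=2.8263
    cross y-line → (4,1), t=3.8616
    cross y-line → (4,0), t=4.8969 (wall)
  → r_3 = 4.8969
beam 4: φ=270°, α=15°
  d=(0.9659,0.2588)  start (3,5)  tX=0.5280 tY=1.0432  stride 1/|dx|=1.0353 1/|dy|=3.8637
    cross x-line → (4,5), t=0.5280
    cross y-line → (4,6), t=1.0432
    cross x-line → (5,6), t=1.5633 (wall)
  → r_4 = 1.5633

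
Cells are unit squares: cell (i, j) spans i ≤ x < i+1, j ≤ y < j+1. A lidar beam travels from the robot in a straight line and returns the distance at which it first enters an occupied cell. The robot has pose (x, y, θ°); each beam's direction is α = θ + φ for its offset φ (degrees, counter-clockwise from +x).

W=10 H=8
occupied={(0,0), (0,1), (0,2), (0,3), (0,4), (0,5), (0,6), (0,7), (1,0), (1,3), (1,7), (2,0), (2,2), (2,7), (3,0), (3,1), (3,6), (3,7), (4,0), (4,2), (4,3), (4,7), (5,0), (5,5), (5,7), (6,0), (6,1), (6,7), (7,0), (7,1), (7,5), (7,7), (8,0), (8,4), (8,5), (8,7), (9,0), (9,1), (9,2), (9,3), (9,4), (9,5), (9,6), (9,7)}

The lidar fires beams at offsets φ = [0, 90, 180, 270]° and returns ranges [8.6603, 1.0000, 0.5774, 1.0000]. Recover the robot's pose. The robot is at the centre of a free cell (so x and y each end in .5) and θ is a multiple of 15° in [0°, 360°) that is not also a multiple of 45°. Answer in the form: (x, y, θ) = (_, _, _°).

(x, y, θ) = (8.5, 2.5, 150°)

The pose lattice has 36·16 = 576 candidates. Test each by forward raycasting.
  (2.5, 6.5, 300°): beam 1 = 3.0000 ≠ 8.6603 ✗
  (3.5, 4.5, 15°): beam 1 = 1.9319 ≠ 8.6603 ✗
  (6.5, 2.5, 75°): beam 1 = 2.5882 ≠ 8.6603 ✗
  (3.5, 4.5, 105°): beam 1 = 1.5529 ≠ 8.6603 ✗
  …
  (8.5, 2.5, 150°): r_1=8.6603, r_2=1.0000, r_3=0.5774, r_4=1.0000 — all match ✓
No second candidate reproduces the full scan.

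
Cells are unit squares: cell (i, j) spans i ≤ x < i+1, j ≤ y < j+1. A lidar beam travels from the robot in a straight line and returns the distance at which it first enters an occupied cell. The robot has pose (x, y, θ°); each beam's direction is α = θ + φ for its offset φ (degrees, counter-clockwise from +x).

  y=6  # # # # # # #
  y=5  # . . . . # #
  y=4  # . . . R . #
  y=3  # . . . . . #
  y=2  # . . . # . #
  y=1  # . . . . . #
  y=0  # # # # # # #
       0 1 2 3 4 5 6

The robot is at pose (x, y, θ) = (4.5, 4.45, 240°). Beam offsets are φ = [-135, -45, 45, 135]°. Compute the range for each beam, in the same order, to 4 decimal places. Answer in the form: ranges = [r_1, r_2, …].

beam 1: φ=-135°, α=105°
  cosα=-0.2588 sinα=0.9659 | (4,4) | tMaxX 1.9319 tMaxY 0.5694 | tΔX 3.8637 tΔY 1.0353
    t=0.5694 [y] (4,5)
    t=1.6047 [y] (4,6) — stop
  → r_1 = 1.6047
beam 2: φ=-45°, α=195°
  cosα=-0.9659 sinα=-0.2588 | (4,4) | tMaxX 0.5176 tMaxY 1.7387 | tΔX 1.0353 tΔY 3.8637
    t=0.5176 [x] (3,4)
    t=1.5529 [x] (2,4)
    t=1.7387 [y] (2,3)
    t=2.5882 [x] (1,3)
    t=3.6235 [x] (0,3) — stop
  → r_2 = 3.6235
beam 3: φ=45°, α=285°
  cosα=0.2588 sinα=-0.9659 | (4,4) | tMaxX 1.9319 tMaxY 0.4659 | tΔX 3.8637 tΔY 1.0353
    t=0.4659 [y] (4,3)
    t=1.5012 [y] (4,2) — stop
  → r_3 = 1.5012
beam 4: φ=135°, α=15°
  cosα=0.9659 sinα=0.2588 | (4,4) | tMaxX 0.5176 tMaxY 2.1250 | tΔX 1.0353 tΔY 3.8637
    t=0.5176 [x] (5,4)
    t=1.5529 [x] (6,4) — stop
  → r_4 = 1.5529

ranges = [1.6047, 3.6235, 1.5012, 1.5529]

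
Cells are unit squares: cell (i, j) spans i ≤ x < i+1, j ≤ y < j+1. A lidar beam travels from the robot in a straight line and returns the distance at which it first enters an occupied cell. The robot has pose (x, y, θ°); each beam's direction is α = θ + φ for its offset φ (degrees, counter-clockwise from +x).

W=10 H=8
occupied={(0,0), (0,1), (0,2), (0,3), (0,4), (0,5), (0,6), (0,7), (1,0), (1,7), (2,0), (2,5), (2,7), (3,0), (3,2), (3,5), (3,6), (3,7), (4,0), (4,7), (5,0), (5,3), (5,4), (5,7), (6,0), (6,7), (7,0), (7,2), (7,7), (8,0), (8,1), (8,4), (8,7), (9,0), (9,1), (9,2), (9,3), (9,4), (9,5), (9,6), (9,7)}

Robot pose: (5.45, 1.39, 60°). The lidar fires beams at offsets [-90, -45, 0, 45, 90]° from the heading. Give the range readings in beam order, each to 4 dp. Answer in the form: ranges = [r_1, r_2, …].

ranges = [0.7800, 2.3569, 6.4779, 1.6668, 1.6743]

beam 1: φ=-90°, α=330°
  dir = (cos 330°, sin 330°) = (0.8660, -0.5000); from cell (5,1)
  next x-line at t=0.6351, next y-line at t=0.7800; Δt_x=1.1547, Δt_y=2.0000
    x: enter (6,1) at t=0.6351
    y: enter (6,0) at t=0.7800 ← occupied
  → r_1 = 0.7800
beam 2: φ=-45°, α=15°
  dir = (cos 15°, sin 15°) = (0.9659, 0.2588); from cell (5,1)
  next x-line at t=0.5694, next y-line at t=2.3569; Δt_x=1.0353, Δt_y=3.8637
    x: enter (6,1) at t=0.5694
    x: enter (7,1) at t=1.6047
    y: enter (7,2) at t=2.3569 ← occupied
  → r_2 = 2.3569
beam 3: φ=0°, α=60°
  dir = (cos 60°, sin 60°) = (0.5000, 0.8660); from cell (5,1)
  next x-line at t=1.1000, next y-line at t=0.7044; Δt_x=2.0000, Δt_y=1.1547
    y: enter (5,2) at t=0.7044
    x: enter (6,2) at t=1.1000
    y: enter (6,3) at t=1.8591
    y: enter (6,4) at t=3.0138
    x: enter (7,4) at t=3.1000
    y: enter (7,5) at t=4.1685
    x: enter (8,5) at t=5.1000
    y: enter (8,6) at t=5.3232
    y: enter (8,7) at t=6.4779 ← occupied
  → r_3 = 6.4779
beam 4: φ=45°, α=105°
  dir = (cos 105°, sin 105°) = (-0.2588, 0.9659); from cell (5,1)
  next x-line at t=1.7387, next y-line at t=0.6315; Δt_x=3.8637, Δt_y=1.0353
    y: enter (5,2) at t=0.6315
    y: enter (5,3) at t=1.6668 ← occupied
  → r_4 = 1.6668
beam 5: φ=90°, α=150°
  dir = (cos 150°, sin 150°) = (-0.8660, 0.5000); from cell (5,1)
  next x-line at t=0.5196, next y-line at t=1.2200; Δt_x=1.1547, Δt_y=2.0000
    x: enter (4,1) at t=0.5196
    y: enter (4,2) at t=1.2200
    x: enter (3,2) at t=1.6743 ← occupied
  → r_5 = 1.6743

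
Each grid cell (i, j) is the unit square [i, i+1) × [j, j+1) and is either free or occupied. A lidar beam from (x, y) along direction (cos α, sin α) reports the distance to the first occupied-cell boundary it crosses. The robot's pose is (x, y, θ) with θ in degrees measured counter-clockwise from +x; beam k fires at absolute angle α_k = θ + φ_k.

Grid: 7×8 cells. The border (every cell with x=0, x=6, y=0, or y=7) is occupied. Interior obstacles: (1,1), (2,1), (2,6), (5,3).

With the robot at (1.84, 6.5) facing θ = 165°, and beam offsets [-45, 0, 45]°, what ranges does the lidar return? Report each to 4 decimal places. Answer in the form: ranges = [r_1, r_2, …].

beam 1: φ=-45°, α=120°
  direction (-0.5000, 0.8660); cell (1,6); t to first gridline: x 1.6800, y 0.5774 (then +2.0000 / +1.1547)
    (1,7) via y @ 0.5774  # hit
  → r_1 = 0.5774
beam 2: φ=0°, α=165°
  direction (-0.9659, 0.2588); cell (1,6); t to first gridline: x 0.8696, y 1.9319 (then +1.0353 / +3.8637)
    (0,6) via x @ 0.8696  # hit
  → r_2 = 0.8696
beam 3: φ=45°, α=210°
  direction (-0.8660, -0.5000); cell (1,6); t to first gridline: x 0.9699, y 1.0000 (then +1.1547 / +2.0000)
    (0,6) via x @ 0.9699  # hit
  → r_3 = 0.9699

ranges = [0.5774, 0.8696, 0.9699]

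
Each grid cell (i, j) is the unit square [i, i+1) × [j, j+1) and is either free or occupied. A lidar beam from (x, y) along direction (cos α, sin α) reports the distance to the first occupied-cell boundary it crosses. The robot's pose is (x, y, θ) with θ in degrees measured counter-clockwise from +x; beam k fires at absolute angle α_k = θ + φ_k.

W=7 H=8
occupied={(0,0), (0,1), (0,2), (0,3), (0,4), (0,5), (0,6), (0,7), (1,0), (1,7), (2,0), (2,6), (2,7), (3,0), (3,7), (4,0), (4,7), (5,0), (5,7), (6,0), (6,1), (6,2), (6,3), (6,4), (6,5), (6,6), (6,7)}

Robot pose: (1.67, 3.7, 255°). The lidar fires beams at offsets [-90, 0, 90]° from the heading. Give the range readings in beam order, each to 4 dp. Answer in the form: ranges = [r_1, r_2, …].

beam 1: φ=-90°, α=165°
  direction (-0.9659, 0.2588); cell (1,3); t to first gridline: x 0.6936, y 1.1591 (then +1.0353 / +3.8637)
    (0,3) via x @ 0.6936  # hit
  → r_1 = 0.6936
beam 2: φ=0°, α=255°
  direction (-0.2588, -0.9659); cell (1,3); t to first gridline: x 2.5887, y 0.7247 (then +3.8637 / +1.0353)
    (1,2) via y @ 0.7247
    (1,1) via y @ 1.7600
    (0,1) via x @ 2.5887  # hit
  → r_2 = 2.5887
beam 3: φ=90°, α=345°
  direction (0.9659, -0.2588); cell (1,3); t to first gridline: x 0.3416, y 2.7046 (then +1.0353 / +3.8637)
    (2,3) via x @ 0.3416
    (3,3) via x @ 1.3769
    (4,3) via x @ 2.4122
    (4,2) via y @ 2.7046
    (5,2) via x @ 3.4475
    (6,2) via x @ 4.4827  # hit
  → r_3 = 4.4827

ranges = [0.6936, 2.5887, 4.4827]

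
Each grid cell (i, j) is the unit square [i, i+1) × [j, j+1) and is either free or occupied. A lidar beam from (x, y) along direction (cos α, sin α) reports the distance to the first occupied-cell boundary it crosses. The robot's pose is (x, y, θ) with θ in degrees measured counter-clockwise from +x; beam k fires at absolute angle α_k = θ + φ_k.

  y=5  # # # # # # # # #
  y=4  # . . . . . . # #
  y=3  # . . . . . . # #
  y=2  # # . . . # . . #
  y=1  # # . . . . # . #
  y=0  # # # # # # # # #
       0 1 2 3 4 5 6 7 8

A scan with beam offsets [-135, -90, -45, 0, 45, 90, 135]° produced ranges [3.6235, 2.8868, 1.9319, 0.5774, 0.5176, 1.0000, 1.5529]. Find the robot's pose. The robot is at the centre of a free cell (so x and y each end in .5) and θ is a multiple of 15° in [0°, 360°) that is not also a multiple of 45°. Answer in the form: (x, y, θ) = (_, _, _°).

(x, y, θ) = (4.5, 1.5, 240°)

Candidates: 22 free-cell centres × 16 headings = 352 poses. Raycast each; keep the one whose scan matches to 4 dp.
  (1.5, 3.5, 60°): beam 1 = 0.5176 ≠ 3.6235 ✗
  (2.5, 2.5, 240°): beam 1 = 2.5882 ≠ 3.6235 ✗
  (2.5, 4.5, 30°): beam 1 = 1.9319 ≠ 3.6235 ✗
  (4.5, 3.5, 120°): beam 3 = 1.5529 ≠ 1.9319 ✗
  …
  (4.5, 1.5, 240°): r_1=3.6235, r_2=2.8868, r_3=1.9319, r_4=0.5774, r_5=0.5176, r_6=1.0000, r_7=1.5529 — all match ✓
Only this pose fits every beam.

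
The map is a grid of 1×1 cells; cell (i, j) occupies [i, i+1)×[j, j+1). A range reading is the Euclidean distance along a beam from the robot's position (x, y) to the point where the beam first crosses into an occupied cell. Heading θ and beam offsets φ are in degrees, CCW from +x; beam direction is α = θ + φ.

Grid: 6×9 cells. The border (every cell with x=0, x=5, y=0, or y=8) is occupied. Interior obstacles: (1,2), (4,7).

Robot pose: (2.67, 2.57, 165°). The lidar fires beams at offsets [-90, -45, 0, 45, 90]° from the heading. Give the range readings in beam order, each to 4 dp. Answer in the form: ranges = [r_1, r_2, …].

ranges = [5.1387, 3.3400, 0.6936, 0.7736, 1.6254]

beam 1: φ=-90°, α=75°
  direction (0.2588, 0.9659); cell (2,2); t to first gridline: x 1.2750, y 0.4452 (then +3.8637 / +1.0353)
    (2,3) via y @ 0.4452
    (3,3) via x @ 1.2750
    (3,4) via y @ 1.4804
    (3,5) via y @ 2.5157
    (3,6) via y @ 3.5510
    (3,7) via y @ 4.5863
    (4,7) via x @ 5.1387  # hit
  → r_1 = 5.1387
beam 2: φ=-45°, α=120°
  direction (-0.5000, 0.8660); cell (2,2); t to first gridline: x 1.3400, y 0.4965 (then +2.0000 / +1.1547)
    (2,3) via y @ 0.4965
    (1,3) via x @ 1.3400
    (1,4) via y @ 1.6512
    (1,5) via y @ 2.8059
    (0,5) via x @ 3.3400  # hit
  → r_2 = 3.3400
beam 3: φ=0°, α=165°
  direction (-0.9659, 0.2588); cell (2,2); t to first gridline: x 0.6936, y 1.6614 (then +1.0353 / +3.8637)
    (1,2) via x @ 0.6936  # hit
  → r_3 = 0.6936
beam 4: φ=45°, α=210°
  direction (-0.8660, -0.5000); cell (2,2); t to first gridline: x 0.7736, y 1.1400 (then +1.1547 / +2.0000)
    (1,2) via x @ 0.7736  # hit
  → r_4 = 0.7736
beam 5: φ=90°, α=255°
  direction (-0.2588, -0.9659); cell (2,2); t to first gridline: x 2.5887, y 0.5901 (then +3.8637 / +1.0353)
    (2,1) via y @ 0.5901
    (2,0) via y @ 1.6254  # hit
  → r_5 = 1.6254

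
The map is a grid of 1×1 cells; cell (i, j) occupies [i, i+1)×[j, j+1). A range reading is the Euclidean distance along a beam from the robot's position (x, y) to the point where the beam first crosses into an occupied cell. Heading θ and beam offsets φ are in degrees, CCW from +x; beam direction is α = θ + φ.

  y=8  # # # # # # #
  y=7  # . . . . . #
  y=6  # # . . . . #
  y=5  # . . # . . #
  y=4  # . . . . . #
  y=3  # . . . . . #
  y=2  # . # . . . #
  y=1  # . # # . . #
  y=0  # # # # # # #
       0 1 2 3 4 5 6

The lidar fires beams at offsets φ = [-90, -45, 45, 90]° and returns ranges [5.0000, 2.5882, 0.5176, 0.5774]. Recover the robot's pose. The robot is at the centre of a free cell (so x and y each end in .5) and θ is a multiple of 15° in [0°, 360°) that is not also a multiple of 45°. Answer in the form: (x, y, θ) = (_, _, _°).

Candidates: 30 free-cell centres × 16 headings = 480 poses. Raycast each; keep the one whose scan matches to 4 dp.
  (5.5, 3.5, 30°): beam 1 = 1.0000 ≠ 5.0000 ✗
  (1.5, 4.5, 75°): beam 1 = 4.6587 ≠ 5.0000 ✗
  (3.5, 7.5, 105°): beam 1 = 1.9319 ≠ 5.0000 ✗
  …
  (3.5, 7.5, 30°): r_1=5.0000, r_2=2.5882, r_3=0.5176, r_4=0.5774 — all match ✓
Only this pose fits every beam.

(x, y, θ) = (3.5, 7.5, 30°)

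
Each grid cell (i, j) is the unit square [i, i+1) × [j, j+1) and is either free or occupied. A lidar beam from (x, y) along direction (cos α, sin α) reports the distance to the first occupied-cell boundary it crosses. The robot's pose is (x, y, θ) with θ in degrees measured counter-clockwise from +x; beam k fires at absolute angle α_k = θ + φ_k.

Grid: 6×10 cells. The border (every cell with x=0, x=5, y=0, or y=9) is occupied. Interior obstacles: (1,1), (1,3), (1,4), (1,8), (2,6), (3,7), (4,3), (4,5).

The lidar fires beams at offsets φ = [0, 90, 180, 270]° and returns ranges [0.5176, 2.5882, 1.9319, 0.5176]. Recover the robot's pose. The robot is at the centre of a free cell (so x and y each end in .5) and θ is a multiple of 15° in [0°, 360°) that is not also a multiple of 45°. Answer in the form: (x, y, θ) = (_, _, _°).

(x, y, θ) = (2.5, 1.5, 285°)

The pose lattice has 24·16 = 384 candidates. Test each by forward raycasting.
  (3.5, 6.5, 165°): beam 2 = 5.6940 ≠ 2.5882 ✗
  (4.5, 6.5, 60°): beam 1 = 1.0000 ≠ 0.5176 ✗
  (2.5, 4.5, 15°): beam 1 = 1.9319 ≠ 0.5176 ✗
  (3.5, 5.5, 285°): beam 1 = 1.9319 ≠ 0.5176 ✗
  (3.5, 6.5, 15°): beam 1 = 1.5529 ≠ 0.5176 ✗
  …
  (2.5, 1.5, 285°): r_1=0.5176, r_2=2.5882, r_3=1.9319, r_4=0.5176 — all match ✓
Unique over the lattice → pose = (2.5, 1.5, 285°).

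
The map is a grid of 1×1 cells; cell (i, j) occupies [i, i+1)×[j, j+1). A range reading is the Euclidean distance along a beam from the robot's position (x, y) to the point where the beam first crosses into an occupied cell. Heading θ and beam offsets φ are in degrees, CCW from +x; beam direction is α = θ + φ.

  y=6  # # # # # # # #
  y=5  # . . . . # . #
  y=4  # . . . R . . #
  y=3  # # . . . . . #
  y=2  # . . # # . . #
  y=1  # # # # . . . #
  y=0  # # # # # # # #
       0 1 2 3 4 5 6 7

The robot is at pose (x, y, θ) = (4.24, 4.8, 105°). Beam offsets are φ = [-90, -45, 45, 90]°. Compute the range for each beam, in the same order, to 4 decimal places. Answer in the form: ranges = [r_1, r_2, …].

beam 1: φ=-90°, α=15°
  dir = (cos 15°, sin 15°) = (0.9659, 0.2588); from cell (4,4)
  next x-line at t=0.7868, next y-line at t=0.7727; Δt_x=1.0353, Δt_y=3.8637
    y: enter (4,5) at t=0.7727
    x: enter (5,5) at t=0.7868 ← occupied
  → r_1 = 0.7868
beam 2: φ=-45°, α=60°
  dir = (cos 60°, sin 60°) = (0.5000, 0.8660); from cell (4,4)
  next x-line at t=1.5200, next y-line at t=0.2309; Δt_x=2.0000, Δt_y=1.1547
    y: enter (4,5) at t=0.2309
    y: enter (4,6) at t=1.3856 ← occupied
  → r_2 = 1.3856
beam 3: φ=45°, α=150°
  dir = (cos 150°, sin 150°) = (-0.8660, 0.5000); from cell (4,4)
  next x-line at t=0.2771, next y-line at t=0.4000; Δt_x=1.1547, Δt_y=2.0000
    x: enter (3,4) at t=0.2771
    y: enter (3,5) at t=0.4000
    x: enter (2,5) at t=1.4318
    y: enter (2,6) at t=2.4000 ← occupied
  → r_3 = 2.4000
beam 4: φ=90°, α=195°
  dir = (cos 195°, sin 195°) = (-0.9659, -0.2588); from cell (4,4)
  next x-line at t=0.2485, next y-line at t=3.0910; Δt_x=1.0353, Δt_y=3.8637
    x: enter (3,4) at t=0.2485
    x: enter (2,4) at t=1.2837
    x: enter (1,4) at t=2.3190
    y: enter (1,3) at t=3.0910 ← occupied
  → r_4 = 3.0910

ranges = [0.7868, 1.3856, 2.4000, 3.0910]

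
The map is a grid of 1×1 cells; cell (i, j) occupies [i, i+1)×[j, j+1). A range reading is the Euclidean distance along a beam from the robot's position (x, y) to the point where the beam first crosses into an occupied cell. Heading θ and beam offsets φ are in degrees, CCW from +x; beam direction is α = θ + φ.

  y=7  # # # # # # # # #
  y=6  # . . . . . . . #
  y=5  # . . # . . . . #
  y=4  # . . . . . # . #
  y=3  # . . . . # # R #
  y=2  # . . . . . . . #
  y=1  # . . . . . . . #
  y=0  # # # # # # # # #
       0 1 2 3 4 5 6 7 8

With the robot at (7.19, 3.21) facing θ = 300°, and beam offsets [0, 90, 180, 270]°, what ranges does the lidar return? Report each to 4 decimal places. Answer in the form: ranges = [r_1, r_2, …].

ranges = [1.6200, 0.9353, 0.3800, 0.2194]

beam 1: φ=0°, α=300°
  direction (0.5000, -0.8660); cell (7,3); t to first gridline: x 1.6200, y 0.2425 (then +2.0000 / +1.1547)
    (7,2) via y @ 0.2425
    (7,1) via y @ 1.3972
    (8,1) via x @ 1.6200  # hit
  → r_1 = 1.6200
beam 2: φ=90°, α=30°
  direction (0.8660, 0.5000); cell (7,3); t to first gridline: x 0.9353, y 1.5800 (then +1.1547 / +2.0000)
    (8,3) via x @ 0.9353  # hit
  → r_2 = 0.9353
beam 3: φ=180°, α=120°
  direction (-0.5000, 0.8660); cell (7,3); t to first gridline: x 0.3800, y 0.9122 (then +2.0000 / +1.1547)
    (6,3) via x @ 0.3800  # hit
  → r_3 = 0.3800
beam 4: φ=270°, α=210°
  direction (-0.8660, -0.5000); cell (7,3); t to first gridline: x 0.2194, y 0.4200 (then +1.1547 / +2.0000)
    (6,3) via x @ 0.2194  # hit
  → r_4 = 0.2194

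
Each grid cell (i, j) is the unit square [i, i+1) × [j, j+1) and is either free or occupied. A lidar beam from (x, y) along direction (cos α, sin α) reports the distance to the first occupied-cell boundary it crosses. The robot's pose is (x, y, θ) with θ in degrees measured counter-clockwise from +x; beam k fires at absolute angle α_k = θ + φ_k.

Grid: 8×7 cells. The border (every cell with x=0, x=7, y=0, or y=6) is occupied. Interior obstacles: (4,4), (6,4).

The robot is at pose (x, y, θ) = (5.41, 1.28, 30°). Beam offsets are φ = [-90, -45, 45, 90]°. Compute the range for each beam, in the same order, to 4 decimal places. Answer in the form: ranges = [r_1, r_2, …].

beam 1: φ=-90°, α=300°
  cosα=0.5000 sinα=-0.8660 | (5,1) | tMaxX 1.1800 tMaxY 0.3233 | tΔX 2.0000 tΔY 1.1547
    t=0.3233 [y] (5,0) — stop
  → r_1 = 0.3233
beam 2: φ=-45°, α=345°
  cosα=0.9659 sinα=-0.2588 | (5,1) | tMaxX 0.6108 tMaxY 1.0818 | tΔX 1.0353 tΔY 3.8637
    t=0.6108 [x] (6,1)
    t=1.0818 [y] (6,0) — stop
  → r_2 = 1.0818
beam 3: φ=45°, α=75°
  cosα=0.2588 sinα=0.9659 | (5,1) | tMaxX 2.2796 tMaxY 0.7454 | tΔX 3.8637 tΔY 1.0353
    t=0.7454 [y] (5,2)
    t=1.7807 [y] (5,3)
    t=2.2796 [x] (6,3)
    t=2.8160 [y] (6,4) — stop
  → r_3 = 2.8160
beam 4: φ=90°, α=120°
  cosα=-0.5000 sinα=0.8660 | (5,1) | tMaxX 0.8200 tMaxY 0.8314 | tΔX 2.0000 tΔY 1.1547
    t=0.8200 [x] (4,1)
    t=0.8314 [y] (4,2)
    t=1.9861 [y] (4,3)
    t=2.8200 [x] (3,3)
    t=3.1408 [y] (3,4)
    t=4.2955 [y] (3,5)
    t=4.8200 [x] (2,5)
    t=5.4502 [y] (2,6) — stop
  → r_4 = 5.4502

ranges = [0.3233, 1.0818, 2.8160, 5.4502]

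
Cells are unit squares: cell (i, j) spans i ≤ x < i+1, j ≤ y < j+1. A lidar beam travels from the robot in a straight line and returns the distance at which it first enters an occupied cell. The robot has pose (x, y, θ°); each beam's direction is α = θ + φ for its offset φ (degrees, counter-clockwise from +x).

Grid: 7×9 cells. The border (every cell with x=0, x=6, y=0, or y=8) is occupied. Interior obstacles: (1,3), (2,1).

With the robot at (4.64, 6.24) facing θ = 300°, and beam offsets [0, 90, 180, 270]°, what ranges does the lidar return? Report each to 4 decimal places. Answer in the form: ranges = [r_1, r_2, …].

ranges = [2.7200, 1.5704, 2.0323, 4.2031]

beam 1: φ=0°, α=300°
  d=(0.5000,-0.8660)  start (4,6)  tX=0.7200 tY=0.2771  stride 1/|dx|=2.0000 1/|dy|=1.1547
    cross y-line → (4,5), t=0.2771
    cross x-line → (5,5), t=0.7200
    cross y-line → (5,4), t=1.4318
    cross y-line → (5,3), t=2.5865
    cross x-line → (6,3), t=2.7200 (wall)
  → r_1 = 2.7200
beam 2: φ=90°, α=30°
  d=(0.8660,0.5000)  start (4,6)  tX=0.4157 tY=1.5200  stride 1/|dx|=1.1547 1/|dy|=2.0000
    cross x-line → (5,6), t=0.4157
    cross y-line → (5,7), t=1.5200
    cross x-line → (6,7), t=1.5704 (wall)
  → r_2 = 1.5704
beam 3: φ=180°, α=120°
  d=(-0.5000,0.8660)  start (4,6)  tX=1.2800 tY=0.8776  stride 1/|dx|=2.0000 1/|dy|=1.1547
    cross y-line → (4,7), t=0.8776
    cross x-line → (3,7), t=1.2800
    cross y-line → (3,8), t=2.0323 (wall)
  → r_3 = 2.0323
beam 4: φ=270°, α=210°
  d=(-0.8660,-0.5000)  start (4,6)  tX=0.7390 tY=0.4800  stride 1/|dx|=1.1547 1/|dy|=2.0000
    cross y-line → (4,5), t=0.4800
    cross x-line → (3,5), t=0.7390
    cross x-line → (2,5), t=1.8937
    cross y-line → (2,4), t=2.4800
    cross x-line → (1,4), t=3.0484
    cross x-line → (0,4), t=4.2031 (wall)
  → r_4 = 4.2031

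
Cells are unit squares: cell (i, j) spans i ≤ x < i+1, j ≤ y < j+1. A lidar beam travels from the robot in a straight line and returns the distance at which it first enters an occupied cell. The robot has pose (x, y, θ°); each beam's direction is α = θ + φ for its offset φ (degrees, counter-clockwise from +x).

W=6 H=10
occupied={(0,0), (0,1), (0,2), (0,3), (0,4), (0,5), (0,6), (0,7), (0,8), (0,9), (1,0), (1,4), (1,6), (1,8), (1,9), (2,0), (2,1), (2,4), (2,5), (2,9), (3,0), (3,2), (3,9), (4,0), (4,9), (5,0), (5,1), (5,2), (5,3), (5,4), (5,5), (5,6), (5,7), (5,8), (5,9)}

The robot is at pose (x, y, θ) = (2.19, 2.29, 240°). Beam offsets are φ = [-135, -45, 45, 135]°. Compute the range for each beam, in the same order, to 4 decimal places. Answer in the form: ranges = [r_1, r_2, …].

beam 1: φ=-135°, α=105°
  dir = (cos 105°, sin 105°) = (-0.2588, 0.9659); from cell (2,2)
  next x-line at t=0.7341, next y-line at t=0.7350; Δt_x=3.8637, Δt_y=1.0353
    x: enter (1,2) at t=0.7341
    y: enter (1,3) at t=0.7350
    y: enter (1,4) at t=1.7703 ← occupied
  → r_1 = 1.7703
beam 2: φ=-45°, α=195°
  dir = (cos 195°, sin 195°) = (-0.9659, -0.2588); from cell (2,2)
  next x-line at t=0.1967, next y-line at t=1.1205; Δt_x=1.0353, Δt_y=3.8637
    x: enter (1,2) at t=0.1967
    y: enter (1,1) at t=1.1205
    x: enter (0,1) at t=1.2320 ← occupied
  → r_2 = 1.2320
beam 3: φ=45°, α=285°
  dir = (cos 285°, sin 285°) = (0.2588, -0.9659); from cell (2,2)
  next x-line at t=3.1296, next y-line at t=0.3002; Δt_x=3.8637, Δt_y=1.0353
    y: enter (2,1) at t=0.3002 ← occupied
  → r_3 = 0.3002
beam 4: φ=135°, α=15°
  dir = (cos 15°, sin 15°) = (0.9659, 0.2588); from cell (2,2)
  next x-line at t=0.8386, next y-line at t=2.7432; Δt_x=1.0353, Δt_y=3.8637
    x: enter (3,2) at t=0.8386 ← occupied
  → r_4 = 0.8386

ranges = [1.7703, 1.2320, 0.3002, 0.8386]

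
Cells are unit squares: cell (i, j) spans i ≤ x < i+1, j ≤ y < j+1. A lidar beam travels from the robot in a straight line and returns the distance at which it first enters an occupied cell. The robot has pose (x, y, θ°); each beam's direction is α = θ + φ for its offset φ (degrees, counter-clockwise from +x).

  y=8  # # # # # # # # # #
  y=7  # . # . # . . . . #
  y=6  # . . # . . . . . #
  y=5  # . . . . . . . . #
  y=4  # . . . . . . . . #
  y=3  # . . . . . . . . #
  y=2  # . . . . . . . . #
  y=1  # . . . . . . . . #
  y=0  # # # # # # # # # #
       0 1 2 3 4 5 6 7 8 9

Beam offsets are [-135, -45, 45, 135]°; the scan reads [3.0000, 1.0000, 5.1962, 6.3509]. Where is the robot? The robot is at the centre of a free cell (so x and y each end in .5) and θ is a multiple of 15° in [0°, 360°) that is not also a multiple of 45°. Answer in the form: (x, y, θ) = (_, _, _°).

Candidates: 53 free-cell centres × 16 headings = 848 poses. Raycast each; keep the one whose scan matches to 4 dp.
  (1.5, 4.5, 300°): beam 1 = 0.5176 ≠ 3.0000 ✗
  (4.5, 1.5, 300°): beam 1 = 3.6235 ≠ 3.0000 ✗
  (8.5, 5.5, 255°): beam 1 = 2.8868 ≠ 3.0000 ✗
  (6.5, 5.5, 60°): beam 1 = 4.6587 ≠ 3.0000 ✗
  …
  (5.5, 6.5, 165°): r_1=3.0000, r_2=1.0000, r_3=5.1962, r_4=6.3509 — all match ✓
Unique over the lattice → pose = (5.5, 6.5, 165°).

(x, y, θ) = (5.5, 6.5, 165°)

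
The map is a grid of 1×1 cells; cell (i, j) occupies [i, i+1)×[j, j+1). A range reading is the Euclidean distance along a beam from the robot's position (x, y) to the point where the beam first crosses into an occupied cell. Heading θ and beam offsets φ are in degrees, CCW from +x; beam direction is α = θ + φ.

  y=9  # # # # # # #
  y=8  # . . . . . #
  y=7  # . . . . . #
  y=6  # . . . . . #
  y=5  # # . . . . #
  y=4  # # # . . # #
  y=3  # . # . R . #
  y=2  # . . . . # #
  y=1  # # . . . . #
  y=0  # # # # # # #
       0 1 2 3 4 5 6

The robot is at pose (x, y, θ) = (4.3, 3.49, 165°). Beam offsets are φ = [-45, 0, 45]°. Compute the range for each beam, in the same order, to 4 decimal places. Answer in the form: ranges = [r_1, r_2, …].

beam 1: φ=-45°, α=120°
  cosα=-0.5000 sinα=0.8660 | (4,3) | tMaxX 0.6000 tMaxY 0.5889 | tΔX 2.0000 tΔY 1.1547
    t=0.5889 [y] (4,4)
    t=0.6000 [x] (3,4)
    t=1.7436 [y] (3,5)
    t=2.6000 [x] (2,5)
    t=2.8983 [y] (2,6)
    t=4.0530 [y] (2,7)
    t=4.6000 [x] (1,7)
    t=5.2077 [y] (1,8)
    t=6.3624 [y] (1,9) — stop
  → r_1 = 6.3624
beam 2: φ=0°, α=165°
  cosα=-0.9659 sinα=0.2588 | (4,3) | tMaxX 0.3106 tMaxY 1.9705 | tΔX 1.0353 tΔY 3.8637
    t=0.3106 [x] (3,3)
    t=1.3459 [x] (2,3) — stop
  → r_2 = 1.3459
beam 3: φ=45°, α=210°
  cosα=-0.8660 sinα=-0.5000 | (4,3) | tMaxX 0.3464 tMaxY 0.9800 | tΔX 1.1547 tΔY 2.0000
    t=0.3464 [x] (3,3)
    t=0.9800 [y] (3,2)
    t=1.5011 [x] (2,2)
    t=2.6558 [x] (1,2)
    t=2.9800 [y] (1,1) — stop
  → r_3 = 2.9800

ranges = [6.3624, 1.3459, 2.9800]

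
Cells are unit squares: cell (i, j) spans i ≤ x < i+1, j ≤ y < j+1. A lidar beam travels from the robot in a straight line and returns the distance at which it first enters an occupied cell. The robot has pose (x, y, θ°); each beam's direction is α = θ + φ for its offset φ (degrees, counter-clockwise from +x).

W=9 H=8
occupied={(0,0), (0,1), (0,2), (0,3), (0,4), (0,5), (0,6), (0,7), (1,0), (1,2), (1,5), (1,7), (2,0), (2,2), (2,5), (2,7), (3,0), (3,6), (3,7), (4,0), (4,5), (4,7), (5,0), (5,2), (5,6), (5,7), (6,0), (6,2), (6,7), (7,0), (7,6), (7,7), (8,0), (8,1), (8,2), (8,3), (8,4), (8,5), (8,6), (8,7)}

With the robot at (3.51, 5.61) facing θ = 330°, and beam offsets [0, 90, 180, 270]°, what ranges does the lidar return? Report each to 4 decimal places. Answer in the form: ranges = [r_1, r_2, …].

beam 1: φ=0°, α=330°
  dir = (cos 330°, sin 330°) = (0.8660, -0.5000); from cell (3,5)
  next x-line at t=0.5658, next y-line at t=1.2200; Δt_x=1.1547, Δt_y=2.0000
    x: enter (4,5) at t=0.5658 ← occupied
  → r_1 = 0.5658
beam 2: φ=90°, α=60°
  dir = (cos 60°, sin 60°) = (0.5000, 0.8660); from cell (3,5)
  next x-line at t=0.9800, next y-line at t=0.4503; Δt_x=2.0000, Δt_y=1.1547
    y: enter (3,6) at t=0.4503 ← occupied
  → r_2 = 0.4503
beam 3: φ=180°, α=150°
  dir = (cos 150°, sin 150°) = (-0.8660, 0.5000); from cell (3,5)
  next x-line at t=0.5889, next y-line at t=0.7800; Δt_x=1.1547, Δt_y=2.0000
    x: enter (2,5) at t=0.5889 ← occupied
  → r_3 = 0.5889
beam 4: φ=270°, α=240°
  dir = (cos 240°, sin 240°) = (-0.5000, -0.8660); from cell (3,5)
  next x-line at t=1.0200, next y-line at t=0.7044; Δt_x=2.0000, Δt_y=1.1547
    y: enter (3,4) at t=0.7044
    x: enter (2,4) at t=1.0200
    y: enter (2,3) at t=1.8591
    y: enter (2,2) at t=3.0138 ← occupied
  → r_4 = 3.0138

ranges = [0.5658, 0.4503, 0.5889, 3.0138]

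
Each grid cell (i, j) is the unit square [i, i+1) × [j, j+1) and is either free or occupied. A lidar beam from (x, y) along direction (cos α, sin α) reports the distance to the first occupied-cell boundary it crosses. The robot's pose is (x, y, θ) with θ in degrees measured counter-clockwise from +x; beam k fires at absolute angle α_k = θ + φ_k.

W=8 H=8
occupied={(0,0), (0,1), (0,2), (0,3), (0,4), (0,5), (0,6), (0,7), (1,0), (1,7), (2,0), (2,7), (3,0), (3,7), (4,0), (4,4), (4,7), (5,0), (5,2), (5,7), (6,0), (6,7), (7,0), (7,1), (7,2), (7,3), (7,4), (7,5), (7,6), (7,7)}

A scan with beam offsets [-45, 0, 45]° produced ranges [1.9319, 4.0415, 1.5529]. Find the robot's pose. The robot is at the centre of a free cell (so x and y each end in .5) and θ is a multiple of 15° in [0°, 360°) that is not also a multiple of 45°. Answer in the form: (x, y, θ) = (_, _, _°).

(x, y, θ) = (4.5, 6.5, 210°)

Enumerate (i+0.5, j+0.5, θ) over the 34 free cells and 16 admissible headings. For each, cast all 3 beams and compare to the given ranges.
  (6.5, 5.5, 60°): beam 1 = 0.5176 ≠ 1.9319 ✗
  (3.5, 3.5, 240°): beam 1 = 2.5882 ≠ 1.9319 ✗
  (4.5, 3.5, 240°): beam 1 = 3.6235 ≠ 1.9319 ✗
  (3.5, 2.5, 105°): beam 1 = 1.7321 ≠ 1.9319 ✗
  …
  (4.5, 6.5, 210°): r_1=1.9319, r_2=4.0415, r_3=1.5529 — all match ✓
Only this pose fits every beam.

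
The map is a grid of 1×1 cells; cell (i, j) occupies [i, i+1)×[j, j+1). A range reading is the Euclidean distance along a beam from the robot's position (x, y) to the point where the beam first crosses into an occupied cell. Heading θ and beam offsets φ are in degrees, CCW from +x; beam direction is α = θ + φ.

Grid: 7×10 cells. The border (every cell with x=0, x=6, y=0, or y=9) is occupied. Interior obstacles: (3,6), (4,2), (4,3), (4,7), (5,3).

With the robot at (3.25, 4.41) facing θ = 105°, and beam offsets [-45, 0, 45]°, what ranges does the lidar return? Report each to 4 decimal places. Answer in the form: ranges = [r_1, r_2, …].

beam 1: φ=-45°, α=60°
  direction (0.5000, 0.8660); cell (3,4); t to first gridline: x 1.5000, y 0.6813 (then +2.0000 / +1.1547)
    (3,5) via y @ 0.6813
    (4,5) via x @ 1.5000
    (4,6) via y @ 1.8360
    (4,7) via y @ 2.9907  # hit
  → r_1 = 2.9907
beam 2: φ=0°, α=105°
  direction (-0.2588, 0.9659); cell (3,4); t to first gridline: x 0.9659, y 0.6108 (then +3.8637 / +1.0353)
    (3,5) via y @ 0.6108
    (2,5) via x @ 0.9659
    (2,6) via y @ 1.6461
    (2,7) via y @ 2.6814
    (2,8) via y @ 3.7166
    (2,9) via y @ 4.7519  # hit
  → r_2 = 4.7519
beam 3: φ=45°, α=150°
  direction (-0.8660, 0.5000); cell (3,4); t to first gridline: x 0.2887, y 1.1800 (then +1.1547 / +2.0000)
    (2,4) via x @ 0.2887
    (2,5) via y @ 1.1800
    (1,5) via x @ 1.4434
    (0,5) via x @ 2.5981  # hit
  → r_3 = 2.5981

ranges = [2.9907, 4.7519, 2.5981]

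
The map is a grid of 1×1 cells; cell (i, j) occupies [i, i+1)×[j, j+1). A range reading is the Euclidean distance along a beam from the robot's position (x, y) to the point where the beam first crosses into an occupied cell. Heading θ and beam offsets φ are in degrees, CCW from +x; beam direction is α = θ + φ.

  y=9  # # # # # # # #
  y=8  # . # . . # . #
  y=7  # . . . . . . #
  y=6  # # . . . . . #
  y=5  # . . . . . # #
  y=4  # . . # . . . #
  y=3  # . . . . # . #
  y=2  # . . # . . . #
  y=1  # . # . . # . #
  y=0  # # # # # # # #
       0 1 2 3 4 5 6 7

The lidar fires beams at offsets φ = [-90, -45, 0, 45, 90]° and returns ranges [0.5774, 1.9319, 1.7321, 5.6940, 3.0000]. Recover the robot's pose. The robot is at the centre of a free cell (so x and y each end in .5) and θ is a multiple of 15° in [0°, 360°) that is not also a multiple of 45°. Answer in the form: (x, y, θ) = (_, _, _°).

(x, y, θ) = (6.5, 6.5, 120°)

Enumerate (i+0.5, j+0.5, θ) over the 39 free cells and 16 admissible headings. For each, cast all 5 beams and compare to the given ranges.
  (1.5, 3.5, 15°): beam 1 = 1.9319 ≠ 0.5774 ✗
  (6.5, 6.5, 240°): beam 1 = 4.0415 ≠ 0.5774 ✗
  (4.5, 7.5, 105°): beam 1 = 2.5882 ≠ 0.5774 ✗
  (5.5, 4.5, 30°): beam 2 = 1.5529 ≠ 1.9319 ✗
  …
  (6.5, 6.5, 120°): r_1=0.5774, r_2=1.9319, r_3=1.7321, r_4=5.6940, r_5=3.0000 — all match ✓
Only this pose fits every beam.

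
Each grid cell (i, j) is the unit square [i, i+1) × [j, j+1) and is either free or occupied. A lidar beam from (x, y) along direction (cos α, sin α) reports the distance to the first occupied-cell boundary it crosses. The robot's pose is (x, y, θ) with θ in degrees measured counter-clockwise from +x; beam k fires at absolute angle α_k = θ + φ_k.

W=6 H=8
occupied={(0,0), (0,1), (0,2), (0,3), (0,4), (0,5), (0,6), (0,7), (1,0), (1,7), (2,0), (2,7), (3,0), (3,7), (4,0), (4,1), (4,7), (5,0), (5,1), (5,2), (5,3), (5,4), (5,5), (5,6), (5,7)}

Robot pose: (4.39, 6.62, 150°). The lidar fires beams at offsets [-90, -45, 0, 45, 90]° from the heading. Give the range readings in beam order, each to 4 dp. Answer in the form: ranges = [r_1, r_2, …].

ranges = [0.4388, 0.3934, 0.7600, 3.5096, 6.4894]

beam 1: φ=-90°, α=60°
  cosα=0.5000 sinα=0.8660 | (4,6) | tMaxX 1.2200 tMaxY 0.4388 | tΔX 2.0000 tΔY 1.1547
    t=0.4388 [y] (4,7) — stop
  → r_1 = 0.4388
beam 2: φ=-45°, α=105°
  cosα=-0.2588 sinα=0.9659 | (4,6) | tMaxX 1.5068 tMaxY 0.3934 | tΔX 3.8637 tΔY 1.0353
    t=0.3934 [y] (4,7) — stop
  → r_2 = 0.3934
beam 3: φ=0°, α=150°
  cosα=-0.8660 sinα=0.5000 | (4,6) | tMaxX 0.4503 tMaxY 0.7600 | tΔX 1.1547 tΔY 2.0000
    t=0.4503 [x] (3,6)
    t=0.7600 [y] (3,7) — stop
  → r_3 = 0.7600
beam 4: φ=45°, α=195°
  cosα=-0.9659 sinα=-0.2588 | (4,6) | tMaxX 0.4038 tMaxY 2.3955 | tΔX 1.0353 tΔY 3.8637
    t=0.4038 [x] (3,6)
    t=1.4390 [x] (2,6)
    t=2.3955 [y] (2,5)
    t=2.4743 [x] (1,5)
    t=3.5096 [x] (0,5) — stop
  → r_4 = 3.5096
beam 5: φ=90°, α=240°
  cosα=-0.5000 sinα=-0.8660 | (4,6) | tMaxX 0.7800 tMaxY 0.7159 | tΔX 2.0000 tΔY 1.1547
    t=0.7159 [y] (4,5)
    t=0.7800 [x] (3,5)
    t=1.8706 [y] (3,4)
    t=2.7800 [x] (2,4)
    t=3.0253 [y] (2,3)
    t=4.1800 [y] (2,2)
    t=4.7800 [x] (1,2)
    t=5.3347 [y] (1,1)
    t=6.4894 [y] (1,0) — stop
  → r_5 = 6.4894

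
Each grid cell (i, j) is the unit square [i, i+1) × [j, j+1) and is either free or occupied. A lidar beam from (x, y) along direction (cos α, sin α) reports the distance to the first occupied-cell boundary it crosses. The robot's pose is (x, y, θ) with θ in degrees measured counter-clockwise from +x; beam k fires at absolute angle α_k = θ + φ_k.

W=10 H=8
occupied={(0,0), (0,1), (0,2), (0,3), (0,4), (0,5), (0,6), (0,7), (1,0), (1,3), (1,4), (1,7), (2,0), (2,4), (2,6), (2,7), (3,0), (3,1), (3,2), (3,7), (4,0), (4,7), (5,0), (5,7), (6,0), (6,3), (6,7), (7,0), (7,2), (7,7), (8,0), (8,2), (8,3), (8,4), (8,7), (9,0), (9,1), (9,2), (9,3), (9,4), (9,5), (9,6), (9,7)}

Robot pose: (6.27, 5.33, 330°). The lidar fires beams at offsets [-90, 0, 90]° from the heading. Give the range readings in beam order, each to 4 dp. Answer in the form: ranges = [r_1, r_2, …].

beam 1: φ=-90°, α=240°
  cosα=-0.5000 sinα=-0.8660 | (6,5) | tMaxX 0.5400 tMaxY 0.3811 | tΔX 2.0000 tΔY 1.1547
    t=0.3811 [y] (6,4)
    t=0.5400 [x] (5,4)
    t=1.5358 [y] (5,3)
    t=2.5400 [x] (4,3)
    t=2.6905 [y] (4,2)
    t=3.8452 [y] (4,1)
    t=4.5400 [x] (3,1) — stop
  → r_1 = 4.5400
beam 2: φ=0°, α=330°
  cosα=0.8660 sinα=-0.5000 | (6,5) | tMaxX 0.8429 tMaxY 0.6600 | tΔX 1.1547 tΔY 2.0000
    t=0.6600 [y] (6,4)
    t=0.8429 [x] (7,4)
    t=1.9976 [x] (8,4) — stop
  → r_2 = 1.9976
beam 3: φ=90°, α=60°
  cosα=0.5000 sinα=0.8660 | (6,5) | tMaxX 1.4600 tMaxY 0.7736 | tΔX 2.0000 tΔY 1.1547
    t=0.7736 [y] (6,6)
    t=1.4600 [x] (7,6)
    t=1.9283 [y] (7,7) — stop
  → r_3 = 1.9283

ranges = [4.5400, 1.9976, 1.9283]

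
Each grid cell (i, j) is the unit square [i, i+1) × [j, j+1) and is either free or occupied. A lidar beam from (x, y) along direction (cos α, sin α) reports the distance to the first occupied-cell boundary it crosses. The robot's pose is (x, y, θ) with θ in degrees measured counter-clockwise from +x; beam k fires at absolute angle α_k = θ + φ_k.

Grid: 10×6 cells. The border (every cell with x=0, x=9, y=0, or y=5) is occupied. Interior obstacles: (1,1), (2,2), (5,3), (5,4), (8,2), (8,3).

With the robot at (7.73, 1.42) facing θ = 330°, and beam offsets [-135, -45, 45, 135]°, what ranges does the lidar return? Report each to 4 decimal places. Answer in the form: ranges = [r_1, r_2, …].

beam 1: φ=-135°, α=195°
  direction (-0.9659, -0.2588); cell (7,1); t to first gridline: x 0.7558, y 1.6228 (then +1.0353 / +3.8637)
    (6,1) via x @ 0.7558
    (6,0) via y @ 1.6228  # hit
  → r_1 = 1.6228
beam 2: φ=-45°, α=285°
  direction (0.2588, -0.9659); cell (7,1); t to first gridline: x 1.0432, y 0.4348 (then +3.8637 / +1.0353)
    (7,0) via y @ 0.4348  # hit
  → r_2 = 0.4348
beam 3: φ=45°, α=15°
  direction (0.9659, 0.2588); cell (7,1); t to first gridline: x 0.2795, y 2.2409 (then +1.0353 / +3.8637)
    (8,1) via x @ 0.2795
    (9,1) via x @ 1.3148  # hit
  → r_3 = 1.3148
beam 4: φ=135°, α=105°
  direction (-0.2588, 0.9659); cell (7,1); t to first gridline: x 2.8205, y 0.6005 (then +3.8637 / +1.0353)
    (7,2) via y @ 0.6005
    (7,3) via y @ 1.6357
    (7,4) via y @ 2.6710
    (6,4) via x @ 2.8205
    (6,5) via y @ 3.7063  # hit
  → r_4 = 3.7063

ranges = [1.6228, 0.4348, 1.3148, 3.7063]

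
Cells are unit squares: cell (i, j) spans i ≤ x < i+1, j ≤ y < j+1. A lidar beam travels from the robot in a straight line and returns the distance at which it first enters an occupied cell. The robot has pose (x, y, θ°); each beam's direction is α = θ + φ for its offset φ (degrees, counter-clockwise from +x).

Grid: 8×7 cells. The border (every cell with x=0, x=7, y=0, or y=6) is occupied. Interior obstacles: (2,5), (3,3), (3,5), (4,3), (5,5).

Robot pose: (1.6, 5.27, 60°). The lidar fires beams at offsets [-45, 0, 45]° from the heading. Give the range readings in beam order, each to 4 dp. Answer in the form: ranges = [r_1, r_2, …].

beam 1: φ=-45°, α=15°
  direction (0.9659, 0.2588); cell (1,5); t to first gridline: x 0.4141, y 2.8205 (then +1.0353 / +3.8637)
    (2,5) via x @ 0.4141  # hit
  → r_1 = 0.4141
beam 2: φ=0°, α=60°
  direction (0.5000, 0.8660); cell (1,5); t to first gridline: x 0.8000, y 0.8429 (then +2.0000 / +1.1547)
    (2,5) via x @ 0.8000  # hit
  → r_2 = 0.8000
beam 3: φ=45°, α=105°
  direction (-0.2588, 0.9659); cell (1,5); t to first gridline: x 2.3182, y 0.7558 (then +3.8637 / +1.0353)
    (1,6) via y @ 0.7558  # hit
  → r_3 = 0.7558

ranges = [0.4141, 0.8000, 0.7558]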